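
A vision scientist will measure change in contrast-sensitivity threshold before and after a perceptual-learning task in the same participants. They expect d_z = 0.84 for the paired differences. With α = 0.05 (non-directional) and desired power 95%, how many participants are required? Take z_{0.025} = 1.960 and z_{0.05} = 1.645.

For a paired (one-sample on differences) test: n = ((z_{α/2} + z_β) / d)².
z_{α/2} + z_β = 1.960 + 1.645 = 3.605.
n = (3.605 / 0.84)² = 4.292² = 18.42.
Round up.

n = 19 pairs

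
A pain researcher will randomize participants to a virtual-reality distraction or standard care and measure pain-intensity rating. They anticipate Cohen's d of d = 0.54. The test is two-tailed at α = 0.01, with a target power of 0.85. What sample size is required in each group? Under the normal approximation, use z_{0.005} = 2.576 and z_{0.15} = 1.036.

For two independent groups with equal n: n = 2·((z_{α/2} + z_β) / d)².
z_{α/2} + z_β = 2.576 + 1.036 = 3.612.
n = 2 × (3.612 / 0.54)² = 2 × 6.689² = 2 × 44.74 = 89.5.
Round up to the next whole participant.

n = 90 per group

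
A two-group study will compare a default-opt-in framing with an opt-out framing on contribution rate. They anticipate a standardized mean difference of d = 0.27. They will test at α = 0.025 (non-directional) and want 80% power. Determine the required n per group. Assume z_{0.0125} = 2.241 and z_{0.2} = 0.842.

For two independent groups with equal n: n = 2·((z_{α/2} + z_β) / d)².
z_{α/2} + z_β = 2.241 + 0.842 = 3.083.
n = 2 × (3.083 / 0.27)² = 2 × 11.419² = 2 × 130.38 = 260.8.
Round up to the next whole participant.

n = 261 per group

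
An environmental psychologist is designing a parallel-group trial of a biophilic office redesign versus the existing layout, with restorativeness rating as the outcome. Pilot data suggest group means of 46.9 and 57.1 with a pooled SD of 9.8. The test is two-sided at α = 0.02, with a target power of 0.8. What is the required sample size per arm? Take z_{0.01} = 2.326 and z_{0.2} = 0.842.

n = 19 per group

Cohen's d = |M₁ − M₂| / SD_pooled = |46.9 − 57.1| / 9.8 = 10.2 / 9.8 = 1.041.
For two independent groups with equal n: n = 2·((z_{α/2} + z_β) / d)².
z_{α/2} + z_β = 2.326 + 0.842 = 3.168.
n = 2 × (3.168 / 1.041)² = 2 × 3.043² = 2 × 9.26 = 18.5.
Round up to the next whole participant.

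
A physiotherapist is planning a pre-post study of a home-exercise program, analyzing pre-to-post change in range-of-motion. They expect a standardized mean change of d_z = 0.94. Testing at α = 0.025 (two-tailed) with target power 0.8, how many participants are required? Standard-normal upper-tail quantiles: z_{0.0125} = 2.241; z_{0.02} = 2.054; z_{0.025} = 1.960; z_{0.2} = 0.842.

n = 11 pairs

For a paired (one-sample on differences) test: n = ((z_{α/2} + z_β) / d)².
z_{α/2} + z_β = 2.241 + 0.842 = 3.083.
n = (3.083 / 0.94)² = 3.280² = 10.76.
Round up.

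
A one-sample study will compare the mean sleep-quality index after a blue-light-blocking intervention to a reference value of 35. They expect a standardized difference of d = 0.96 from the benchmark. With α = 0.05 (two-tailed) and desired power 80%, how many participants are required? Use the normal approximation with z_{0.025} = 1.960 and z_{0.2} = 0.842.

n = 9

For a one-sample test: n = ((z_{α/2} + z_β) / d)².
z_{α/2} + z_β = 1.960 + 0.842 = 2.802.
n = (2.802 / 0.96)² = 2.919² = 8.52.
Round up.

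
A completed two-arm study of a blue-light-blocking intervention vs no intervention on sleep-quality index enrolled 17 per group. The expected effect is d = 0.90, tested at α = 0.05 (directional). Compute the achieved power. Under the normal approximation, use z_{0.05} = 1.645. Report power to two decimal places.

power ≈ 0.84

For two equal groups, power = Φ(d·√(n/2) − z_{α}).
d·√(n/2) = 0.90 × √(17/2) = 0.90 × 2.915 = 2.624.
z_β = 2.624 − 1.645 = 0.979.
Power = Φ(0.979) = 0.836.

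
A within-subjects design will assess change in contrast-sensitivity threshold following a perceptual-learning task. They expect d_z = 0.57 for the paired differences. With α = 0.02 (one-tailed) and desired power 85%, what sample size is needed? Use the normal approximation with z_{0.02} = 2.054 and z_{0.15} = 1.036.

For a paired (one-sample on differences) test: n = ((z_{α} + z_β) / d)².
z_{α} + z_β = 2.054 + 1.036 = 3.090.
n = (3.090 / 0.57)² = 5.421² = 29.39.
Round up.

n = 30 pairs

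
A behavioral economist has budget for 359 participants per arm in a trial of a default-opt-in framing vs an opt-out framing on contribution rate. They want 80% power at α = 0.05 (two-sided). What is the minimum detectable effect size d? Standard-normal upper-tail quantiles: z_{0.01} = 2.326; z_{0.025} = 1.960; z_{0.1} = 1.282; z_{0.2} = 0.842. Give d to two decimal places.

For two independent groups of n = 359 each: d_min = (z_{α/2} + z_β)·√(2/n).
z-sum = 1.960 + 0.842 = 2.802.
d_min = 2.802 × √(2/359) = 2.802 × 0.0746 = 0.209.

d_min ≈ 0.21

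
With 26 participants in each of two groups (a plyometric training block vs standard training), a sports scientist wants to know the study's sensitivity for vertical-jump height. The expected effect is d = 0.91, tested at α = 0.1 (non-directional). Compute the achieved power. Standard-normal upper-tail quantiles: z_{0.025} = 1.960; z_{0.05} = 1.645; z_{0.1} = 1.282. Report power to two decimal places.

power ≈ 0.95

For two equal groups, power = Φ(d·√(n/2) − z_{α/2}).
d·√(n/2) = 0.91 × √(26/2) = 0.91 × 3.606 = 3.281.
z_β = 3.281 − 1.645 = 1.636.
Power = Φ(1.636) = 0.949.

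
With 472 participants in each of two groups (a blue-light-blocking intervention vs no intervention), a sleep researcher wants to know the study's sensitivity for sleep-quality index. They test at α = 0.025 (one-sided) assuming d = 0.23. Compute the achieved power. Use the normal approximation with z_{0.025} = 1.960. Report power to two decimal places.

For two equal groups, power = Φ(d·√(n/2) − z_{α}).
d·√(n/2) = 0.23 × √(472/2) = 0.23 × 15.362 = 3.533.
z_β = 3.533 − 1.960 = 1.573.
Power = Φ(1.573) = 0.942.

power ≈ 0.94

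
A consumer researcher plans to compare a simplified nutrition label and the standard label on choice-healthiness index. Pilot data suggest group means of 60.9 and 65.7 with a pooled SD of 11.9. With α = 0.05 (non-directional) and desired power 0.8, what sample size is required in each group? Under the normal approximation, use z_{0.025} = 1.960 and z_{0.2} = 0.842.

Cohen's d = |M₁ − M₂| / SD_pooled = |60.9 − 65.7| / 11.9 = 4.8 / 11.9 = 0.403.
For two independent groups with equal n: n = 2·((z_{α/2} + z_β) / d)².
z_{α/2} + z_β = 1.960 + 0.842 = 2.802.
n = 2 × (2.802 / 0.403)² = 2 × 6.953² = 2 × 48.34 = 96.7.
Round up to the next whole participant.

n = 97 per group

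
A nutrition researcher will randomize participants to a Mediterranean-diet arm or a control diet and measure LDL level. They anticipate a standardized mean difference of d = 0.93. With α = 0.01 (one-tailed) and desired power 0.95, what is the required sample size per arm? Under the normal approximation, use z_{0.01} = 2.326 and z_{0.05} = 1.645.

For two independent groups with equal n: n = 2·((z_{α} + z_β) / d)².
z_{α} + z_β = 2.326 + 1.645 = 3.971.
n = 2 × (3.971 / 0.93)² = 2 × 4.270² = 2 × 18.23 = 36.5.
Round up to the next whole participant.

n = 37 per group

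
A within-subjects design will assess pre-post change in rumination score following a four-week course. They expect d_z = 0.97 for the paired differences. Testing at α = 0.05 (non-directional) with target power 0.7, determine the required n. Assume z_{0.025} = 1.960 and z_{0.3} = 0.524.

For a paired (one-sample on differences) test: n = ((z_{α/2} + z_β) / d)².
z_{α/2} + z_β = 1.960 + 0.524 = 2.484.
n = (2.484 / 0.97)² = 2.561² = 6.56.
Round up.

n = 7 pairs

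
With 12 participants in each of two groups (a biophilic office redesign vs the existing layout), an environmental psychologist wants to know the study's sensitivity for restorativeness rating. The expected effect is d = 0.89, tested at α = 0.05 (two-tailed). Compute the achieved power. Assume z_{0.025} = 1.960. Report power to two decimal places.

For two equal groups, power = Φ(d·√(n/2) − z_{α/2}).
d·√(n/2) = 0.89 × √(12/2) = 0.89 × 2.449 = 2.180.
z_β = 2.180 − 1.960 = 0.220.
Power = Φ(0.220) = 0.587.

power ≈ 0.59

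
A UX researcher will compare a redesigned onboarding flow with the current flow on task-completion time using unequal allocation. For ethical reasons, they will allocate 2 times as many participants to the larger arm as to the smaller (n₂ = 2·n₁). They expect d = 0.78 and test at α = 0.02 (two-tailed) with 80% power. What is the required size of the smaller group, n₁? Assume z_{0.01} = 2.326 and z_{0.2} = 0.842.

n₁ = 25

With allocation ratio k = n₂/n₁ = 2, Var(x̄₁−x̄₂) = σ²(1/n₁ + 1/(k·n₁)) = σ²·(k+1)/(k·n₁).
So n₁ = (1 + 1/k)·((z_{α/2} + z_β)/d)² = 1.500 × (3.168/0.78)².
n₁ = 1.500 × 16.50 = 24.7.
Round up: n₁ = 25, giving n₂ = 2 × 25 = 50.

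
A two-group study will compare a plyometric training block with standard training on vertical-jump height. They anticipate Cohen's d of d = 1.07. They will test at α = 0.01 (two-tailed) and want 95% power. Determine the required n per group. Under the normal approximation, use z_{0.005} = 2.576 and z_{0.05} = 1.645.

n = 32 per group

For two independent groups with equal n: n = 2·((z_{α/2} + z_β) / d)².
z_{α/2} + z_β = 2.576 + 1.645 = 4.221.
n = 2 × (4.221 / 1.07)² = 2 × 3.945² = 2 × 15.56 = 31.1.
Round up to the next whole participant.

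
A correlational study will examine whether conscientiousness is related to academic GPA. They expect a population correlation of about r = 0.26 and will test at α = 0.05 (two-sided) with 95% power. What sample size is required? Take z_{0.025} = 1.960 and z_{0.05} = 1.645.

n = 187

Fisher's z: C = ½·ln((1+r)/(1−r)) = ½·ln(1.7027) = 0.2661.
n = ((z_{α/2} + z_β)/C)² + 3.
(1.960 + 1.645) / 0.2661 = 3.605 / 0.2661 = 13.548.
n = 13.548² + 3 = 183.54 + 3 = 186.5.
Round up.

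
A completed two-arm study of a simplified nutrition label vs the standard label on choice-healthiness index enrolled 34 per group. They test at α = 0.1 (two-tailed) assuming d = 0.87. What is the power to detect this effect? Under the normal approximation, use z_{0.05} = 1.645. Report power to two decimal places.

For two equal groups, power = Φ(d·√(n/2) − z_{α/2}).
d·√(n/2) = 0.87 × √(34/2) = 0.87 × 4.123 = 3.587.
z_β = 3.587 − 1.645 = 1.942.
Power = Φ(1.942) = 0.974.

power ≈ 0.97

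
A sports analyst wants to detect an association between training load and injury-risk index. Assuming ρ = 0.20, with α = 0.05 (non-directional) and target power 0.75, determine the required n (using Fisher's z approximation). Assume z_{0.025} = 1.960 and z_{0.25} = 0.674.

Fisher's z: C = ½·ln((1+r)/(1−r)) = ½·ln(1.5000) = 0.2027.
n = ((z_{α/2} + z_β)/C)² + 3.
(1.960 + 0.674) / 0.2027 = 2.634 / 0.2027 = 12.995.
n = 12.995² + 3 = 168.86 + 3 = 171.9.
Round up.

n = 172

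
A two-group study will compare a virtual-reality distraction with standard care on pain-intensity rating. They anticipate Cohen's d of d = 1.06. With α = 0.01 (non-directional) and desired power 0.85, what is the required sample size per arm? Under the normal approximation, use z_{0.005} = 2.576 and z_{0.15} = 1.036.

For two independent groups with equal n: n = 2·((z_{α/2} + z_β) / d)².
z_{α/2} + z_β = 2.576 + 1.036 = 3.612.
n = 2 × (3.612 / 1.06)² = 2 × 3.408² = 2 × 11.61 = 23.2.
Round up to the next whole participant.

n = 24 per group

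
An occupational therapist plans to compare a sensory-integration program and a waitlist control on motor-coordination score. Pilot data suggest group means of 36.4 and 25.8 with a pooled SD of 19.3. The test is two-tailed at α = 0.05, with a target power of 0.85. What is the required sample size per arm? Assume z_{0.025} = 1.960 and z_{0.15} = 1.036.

n = 60 per group

Cohen's d = |M₁ − M₂| / SD_pooled = |36.4 − 25.8| / 19.3 = 10.6 / 19.3 = 0.549.
For two independent groups with equal n: n = 2·((z_{α/2} + z_β) / d)².
z_{α/2} + z_β = 1.960 + 1.036 = 2.996.
n = 2 × (2.996 / 0.549)² = 2 × 5.457² = 2 × 29.78 = 59.6.
Round up to the next whole participant.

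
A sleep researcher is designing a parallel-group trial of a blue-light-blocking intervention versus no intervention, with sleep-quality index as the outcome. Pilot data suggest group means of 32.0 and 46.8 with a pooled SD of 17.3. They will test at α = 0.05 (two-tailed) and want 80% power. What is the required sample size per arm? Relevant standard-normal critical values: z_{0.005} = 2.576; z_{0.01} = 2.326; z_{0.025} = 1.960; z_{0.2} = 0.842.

n = 22 per group

Cohen's d = |M₁ − M₂| / SD_pooled = |32.0 − 46.8| / 17.3 = 14.8 / 17.3 = 0.855.
For two independent groups with equal n: n = 2·((z_{α/2} + z_β) / d)².
z_{α/2} + z_β = 1.960 + 0.842 = 2.802.
n = 2 × (2.802 / 0.855)² = 2 × 3.277² = 2 × 10.74 = 21.5.
Round up to the next whole participant.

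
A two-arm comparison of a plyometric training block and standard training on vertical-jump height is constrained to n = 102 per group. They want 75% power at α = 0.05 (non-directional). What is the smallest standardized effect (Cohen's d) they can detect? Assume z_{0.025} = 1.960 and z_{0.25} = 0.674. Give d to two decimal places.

d_min ≈ 0.37

For two independent groups of n = 102 each: d_min = (z_{α/2} + z_β)·√(2/n).
z-sum = 1.960 + 0.674 = 2.634.
d_min = 2.634 × √(2/102) = 2.634 × 0.1400 = 0.369.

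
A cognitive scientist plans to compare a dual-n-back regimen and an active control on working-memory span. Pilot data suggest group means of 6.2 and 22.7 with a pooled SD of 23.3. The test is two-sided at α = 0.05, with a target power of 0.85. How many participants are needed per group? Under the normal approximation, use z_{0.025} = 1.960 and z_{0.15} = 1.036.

n = 36 per group

Cohen's d = |M₁ − M₂| / SD_pooled = |6.2 − 22.7| / 23.3 = 16.5 / 23.3 = 0.708.
For two independent groups with equal n: n = 2·((z_{α/2} + z_β) / d)².
z_{α/2} + z_β = 1.960 + 1.036 = 2.996.
n = 2 × (2.996 / 0.708)² = 2 × 4.232² = 2 × 17.91 = 35.8.
Round up to the next whole participant.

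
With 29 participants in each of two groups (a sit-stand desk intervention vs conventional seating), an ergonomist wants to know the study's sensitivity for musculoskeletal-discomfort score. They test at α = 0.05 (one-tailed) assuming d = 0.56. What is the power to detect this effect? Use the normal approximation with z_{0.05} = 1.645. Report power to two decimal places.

power ≈ 0.69

For two equal groups, power = Φ(d·√(n/2) − z_{α}).
d·√(n/2) = 0.56 × √(29/2) = 0.56 × 3.808 = 2.132.
z_β = 2.132 − 1.645 = 0.487.
Power = Φ(0.487) = 0.687.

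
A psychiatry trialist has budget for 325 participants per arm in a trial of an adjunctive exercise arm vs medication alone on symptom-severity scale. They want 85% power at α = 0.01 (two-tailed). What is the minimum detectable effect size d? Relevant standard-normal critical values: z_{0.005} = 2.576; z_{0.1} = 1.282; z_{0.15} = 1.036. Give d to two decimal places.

For two independent groups of n = 325 each: d_min = (z_{α/2} + z_β)·√(2/n).
z-sum = 2.576 + 1.036 = 3.612.
d_min = 3.612 × √(2/325) = 3.612 × 0.0784 = 0.283.

d_min ≈ 0.28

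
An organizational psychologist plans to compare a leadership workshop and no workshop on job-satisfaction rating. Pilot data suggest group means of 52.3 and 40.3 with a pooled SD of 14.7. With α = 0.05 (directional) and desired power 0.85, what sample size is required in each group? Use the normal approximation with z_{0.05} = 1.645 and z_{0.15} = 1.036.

n = 22 per group

Cohen's d = |M₁ − M₂| / SD_pooled = |52.3 − 40.3| / 14.7 = 12.0 / 14.7 = 0.816.
For two independent groups with equal n: n = 2·((z_{α} + z_β) / d)².
z_{α} + z_β = 1.645 + 1.036 = 2.681.
n = 2 × (2.681 / 0.816)² = 2 × 3.286² = 2 × 10.79 = 21.6.
Round up to the next whole participant.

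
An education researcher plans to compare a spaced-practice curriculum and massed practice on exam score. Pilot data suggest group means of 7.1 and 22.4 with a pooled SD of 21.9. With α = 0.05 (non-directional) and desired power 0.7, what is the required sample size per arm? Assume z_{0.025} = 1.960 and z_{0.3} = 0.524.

n = 26 per group

Cohen's d = |M₁ − M₂| / SD_pooled = |7.1 − 22.4| / 21.9 = 15.3 / 21.9 = 0.699.
For two independent groups with equal n: n = 2·((z_{α/2} + z_β) / d)².
z_{α/2} + z_β = 1.960 + 0.524 = 2.484.
n = 2 × (2.484 / 0.699)² = 2 × 3.554² = 2 × 12.63 = 25.3.
Round up to the next whole participant.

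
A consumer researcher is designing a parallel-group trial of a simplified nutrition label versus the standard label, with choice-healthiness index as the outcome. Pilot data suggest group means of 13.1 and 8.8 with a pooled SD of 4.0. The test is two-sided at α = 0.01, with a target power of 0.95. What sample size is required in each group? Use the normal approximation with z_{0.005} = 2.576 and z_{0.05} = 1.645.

n = 31 per group

Cohen's d = |M₁ − M₂| / SD_pooled = |13.1 − 8.8| / 4.0 = 4.3 / 4.0 = 1.075.
For two independent groups with equal n: n = 2·((z_{α/2} + z_β) / d)².
z_{α/2} + z_β = 2.576 + 1.645 = 4.221.
n = 2 × (4.221 / 1.075)² = 2 × 3.927² = 2 × 15.42 = 30.8.
Round up to the next whole participant.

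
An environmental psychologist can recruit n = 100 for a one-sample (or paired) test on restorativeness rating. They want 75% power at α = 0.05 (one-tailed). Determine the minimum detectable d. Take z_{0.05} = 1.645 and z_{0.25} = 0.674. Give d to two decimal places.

d_min ≈ 0.23

For a single sample (or paired design) of n = 100: d_min = (z_{α} + z_β)/√n.
z-sum = 1.645 + 0.674 = 2.319.
d_min = 2.319 / √100 = 2.319 / 10.000 = 0.232.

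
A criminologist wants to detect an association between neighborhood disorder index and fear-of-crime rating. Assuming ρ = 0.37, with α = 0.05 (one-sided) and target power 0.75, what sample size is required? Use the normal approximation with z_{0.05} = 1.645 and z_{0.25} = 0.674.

Fisher's z: C = ½·ln((1+r)/(1−r)) = ½·ln(2.1746) = 0.3884.
n = ((z_{α} + z_β)/C)² + 3.
(1.645 + 0.674) / 0.3884 = 2.319 / 0.3884 = 5.971.
n = 5.971² + 3 = 35.65 + 3 = 38.6.
Round up.

n = 39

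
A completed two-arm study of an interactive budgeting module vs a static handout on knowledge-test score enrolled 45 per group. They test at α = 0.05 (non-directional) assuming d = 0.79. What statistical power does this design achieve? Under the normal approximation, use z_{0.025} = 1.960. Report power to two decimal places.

For two equal groups, power = Φ(d·√(n/2) − z_{α/2}).
d·√(n/2) = 0.79 × √(45/2) = 0.79 × 4.743 = 3.747.
z_β = 3.747 − 1.960 = 1.787.
Power = Φ(1.787) = 0.963.

power ≈ 0.96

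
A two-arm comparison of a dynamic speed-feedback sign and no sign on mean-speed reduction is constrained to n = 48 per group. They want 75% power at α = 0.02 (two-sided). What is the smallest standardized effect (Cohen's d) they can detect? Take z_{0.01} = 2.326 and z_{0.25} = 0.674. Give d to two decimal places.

d_min ≈ 0.61

For two independent groups of n = 48 each: d_min = (z_{α/2} + z_β)·√(2/n).
z-sum = 2.326 + 0.674 = 3.000.
d_min = 3.000 × √(2/48) = 3.000 × 0.2041 = 0.612.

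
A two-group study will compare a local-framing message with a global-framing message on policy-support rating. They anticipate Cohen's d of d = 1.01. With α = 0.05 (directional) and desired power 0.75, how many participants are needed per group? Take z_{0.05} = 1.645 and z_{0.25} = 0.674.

For two independent groups with equal n: n = 2·((z_{α} + z_β) / d)².
z_{α} + z_β = 1.645 + 0.674 = 2.319.
n = 2 × (2.319 / 1.01)² = 2 × 2.296² = 2 × 5.27 = 10.5.
Round up to the next whole participant.

n = 11 per group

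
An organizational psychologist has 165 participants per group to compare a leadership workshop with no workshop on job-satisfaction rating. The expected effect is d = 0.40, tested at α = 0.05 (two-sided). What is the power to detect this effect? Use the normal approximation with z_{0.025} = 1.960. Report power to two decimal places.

For two equal groups, power = Φ(d·√(n/2) − z_{α/2}).
d·√(n/2) = 0.40 × √(165/2) = 0.40 × 9.083 = 3.633.
z_β = 3.633 − 1.960 = 1.673.
Power = Φ(1.673) = 0.953.

power ≈ 0.95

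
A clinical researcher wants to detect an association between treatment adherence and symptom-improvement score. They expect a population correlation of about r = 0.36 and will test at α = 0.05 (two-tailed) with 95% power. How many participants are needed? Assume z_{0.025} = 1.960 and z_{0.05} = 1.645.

Fisher's z: C = ½·ln((1+r)/(1−r)) = ½·ln(2.1250) = 0.3769.
n = ((z_{α/2} + z_β)/C)² + 3.
(1.960 + 1.645) / 0.3769 = 3.605 / 0.3769 = 9.565.
n = 9.565² + 3 = 91.49 + 3 = 94.5.
Round up.

n = 95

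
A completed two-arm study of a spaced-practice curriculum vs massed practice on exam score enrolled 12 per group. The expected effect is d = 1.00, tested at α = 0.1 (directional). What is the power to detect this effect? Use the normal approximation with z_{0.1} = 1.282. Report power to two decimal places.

power ≈ 0.88

For two equal groups, power = Φ(d·√(n/2) − z_{α}).
d·√(n/2) = 1.00 × √(12/2) = 1.00 × 2.449 = 2.449.
z_β = 2.449 − 1.282 = 1.167.
Power = Φ(1.167) = 0.878.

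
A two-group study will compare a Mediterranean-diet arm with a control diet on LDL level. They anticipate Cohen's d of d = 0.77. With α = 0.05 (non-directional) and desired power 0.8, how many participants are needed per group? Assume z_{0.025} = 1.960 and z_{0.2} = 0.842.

For two independent groups with equal n: n = 2·((z_{α/2} + z_β) / d)².
z_{α/2} + z_β = 1.960 + 0.842 = 2.802.
n = 2 × (2.802 / 0.77)² = 2 × 3.639² = 2 × 13.24 = 26.5.
Round up to the next whole participant.

n = 27 per group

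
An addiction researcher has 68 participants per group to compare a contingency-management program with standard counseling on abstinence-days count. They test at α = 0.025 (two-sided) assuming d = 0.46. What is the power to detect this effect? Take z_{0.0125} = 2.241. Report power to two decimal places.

For two equal groups, power = Φ(d·√(n/2) − z_{α/2}).
d·√(n/2) = 0.46 × √(68/2) = 0.46 × 5.831 = 2.682.
z_β = 2.682 − 2.241 = 0.441.
Power = Φ(0.441) = 0.670.

power ≈ 0.67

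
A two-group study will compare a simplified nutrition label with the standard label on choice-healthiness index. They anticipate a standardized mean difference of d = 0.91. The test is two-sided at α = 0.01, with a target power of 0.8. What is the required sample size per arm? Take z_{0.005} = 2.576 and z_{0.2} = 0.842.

n = 29 per group

For two independent groups with equal n: n = 2·((z_{α/2} + z_β) / d)².
z_{α/2} + z_β = 2.576 + 0.842 = 3.418.
n = 2 × (3.418 / 0.91)² = 2 × 3.756² = 2 × 14.11 = 28.2.
Round up to the next whole participant.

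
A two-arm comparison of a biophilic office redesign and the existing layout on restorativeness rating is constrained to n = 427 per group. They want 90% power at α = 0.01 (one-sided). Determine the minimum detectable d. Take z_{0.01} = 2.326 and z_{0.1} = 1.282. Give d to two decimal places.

For two independent groups of n = 427 each: d_min = (z_{α} + z_β)·√(2/n).
z-sum = 2.326 + 1.282 = 3.608.
d_min = 3.608 × √(2/427) = 3.608 × 0.0684 = 0.247.

d_min ≈ 0.25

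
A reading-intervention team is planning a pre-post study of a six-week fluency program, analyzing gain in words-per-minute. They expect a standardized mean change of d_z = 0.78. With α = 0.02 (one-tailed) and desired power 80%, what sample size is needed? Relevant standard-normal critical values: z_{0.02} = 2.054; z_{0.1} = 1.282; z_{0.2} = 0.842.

n = 14 pairs

For a paired (one-sample on differences) test: n = ((z_{α} + z_β) / d)².
z_{α} + z_β = 2.054 + 0.842 = 2.896.
n = (2.896 / 0.78)² = 3.713² = 13.79.
Round up.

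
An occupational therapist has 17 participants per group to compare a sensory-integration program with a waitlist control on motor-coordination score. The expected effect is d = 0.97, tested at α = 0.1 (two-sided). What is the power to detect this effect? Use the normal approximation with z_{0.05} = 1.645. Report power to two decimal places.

For two equal groups, power = Φ(d·√(n/2) − z_{α/2}).
d·√(n/2) = 0.97 × √(17/2) = 0.97 × 2.915 = 2.828.
z_β = 2.828 − 1.645 = 1.183.
Power = Φ(1.183) = 0.882.

power ≈ 0.88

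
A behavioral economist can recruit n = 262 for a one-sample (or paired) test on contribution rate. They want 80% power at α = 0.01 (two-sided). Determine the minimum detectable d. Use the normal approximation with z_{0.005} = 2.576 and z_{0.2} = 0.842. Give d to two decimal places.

For a single sample (or paired design) of n = 262: d_min = (z_{α/2} + z_β)/√n.
z-sum = 2.576 + 0.842 = 3.418.
d_min = 3.418 / √262 = 3.418 / 16.186 = 0.211.

d_min ≈ 0.21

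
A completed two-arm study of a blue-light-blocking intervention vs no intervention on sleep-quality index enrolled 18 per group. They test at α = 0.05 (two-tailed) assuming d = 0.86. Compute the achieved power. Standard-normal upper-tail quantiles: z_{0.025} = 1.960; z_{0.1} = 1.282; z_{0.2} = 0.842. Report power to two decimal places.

For two equal groups, power = Φ(d·√(n/2) − z_{α/2}).
d·√(n/2) = 0.86 × √(18/2) = 0.86 × 3.000 = 2.580.
z_β = 2.580 − 1.960 = 0.620.
Power = Φ(0.620) = 0.732.

power ≈ 0.73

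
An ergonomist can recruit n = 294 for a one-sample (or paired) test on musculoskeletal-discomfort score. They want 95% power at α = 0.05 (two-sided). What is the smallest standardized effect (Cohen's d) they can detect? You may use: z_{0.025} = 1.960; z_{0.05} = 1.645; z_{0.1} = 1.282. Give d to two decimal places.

d_min ≈ 0.21

For a single sample (or paired design) of n = 294: d_min = (z_{α/2} + z_β)/√n.
z-sum = 1.960 + 1.645 = 3.605.
d_min = 3.605 / √294 = 3.605 / 17.146 = 0.210.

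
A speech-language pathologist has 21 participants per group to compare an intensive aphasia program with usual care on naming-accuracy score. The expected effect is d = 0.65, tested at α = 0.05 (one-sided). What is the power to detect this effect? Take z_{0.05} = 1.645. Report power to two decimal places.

power ≈ 0.68

For two equal groups, power = Φ(d·√(n/2) − z_{α}).
d·√(n/2) = 0.65 × √(21/2) = 0.65 × 3.240 = 2.106.
z_β = 2.106 − 1.645 = 0.461.
Power = Φ(0.461) = 0.678.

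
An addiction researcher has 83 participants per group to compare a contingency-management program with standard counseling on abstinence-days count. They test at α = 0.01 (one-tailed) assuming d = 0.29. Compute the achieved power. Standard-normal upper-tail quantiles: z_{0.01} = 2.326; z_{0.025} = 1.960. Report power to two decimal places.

For two equal groups, power = Φ(d·√(n/2) − z_{α}).
d·√(n/2) = 0.29 × √(83/2) = 0.29 × 6.442 = 1.868.
z_β = 1.868 − 2.326 = -0.458.
Power = Φ(-0.458) = 0.324.

power ≈ 0.32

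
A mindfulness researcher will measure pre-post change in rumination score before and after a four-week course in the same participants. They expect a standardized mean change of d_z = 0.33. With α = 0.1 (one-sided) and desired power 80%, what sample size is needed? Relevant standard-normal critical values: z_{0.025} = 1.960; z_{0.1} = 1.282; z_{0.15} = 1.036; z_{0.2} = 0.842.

n = 42 pairs

For a paired (one-sample on differences) test: n = ((z_{α} + z_β) / d)².
z_{α} + z_β = 1.282 + 0.842 = 2.124.
n = (2.124 / 0.33)² = 6.436² = 41.43.
Round up.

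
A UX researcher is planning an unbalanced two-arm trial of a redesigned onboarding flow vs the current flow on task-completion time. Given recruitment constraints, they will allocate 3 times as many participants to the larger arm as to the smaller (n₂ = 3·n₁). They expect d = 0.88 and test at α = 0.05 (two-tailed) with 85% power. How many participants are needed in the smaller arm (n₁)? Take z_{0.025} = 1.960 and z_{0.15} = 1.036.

n₁ = 16

With allocation ratio k = n₂/n₁ = 3, Var(x̄₁−x̄₂) = σ²(1/n₁ + 1/(k·n₁)) = σ²·(k+1)/(k·n₁).
So n₁ = (1 + 1/k)·((z_{α/2} + z_β)/d)² = 1.333 × (2.996/0.88)².
n₁ = 1.333 × 11.59 = 15.5.
Round up: n₁ = 16, giving n₂ = 3 × 16 = 48.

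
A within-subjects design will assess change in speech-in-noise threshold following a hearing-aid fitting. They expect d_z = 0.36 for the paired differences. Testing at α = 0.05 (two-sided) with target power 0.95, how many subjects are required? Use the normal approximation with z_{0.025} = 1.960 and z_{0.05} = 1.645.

n = 101 pairs

For a paired (one-sample on differences) test: n = ((z_{α/2} + z_β) / d)².
z_{α/2} + z_β = 1.960 + 1.645 = 3.605.
n = (3.605 / 0.36)² = 10.014² = 100.28.
Round up.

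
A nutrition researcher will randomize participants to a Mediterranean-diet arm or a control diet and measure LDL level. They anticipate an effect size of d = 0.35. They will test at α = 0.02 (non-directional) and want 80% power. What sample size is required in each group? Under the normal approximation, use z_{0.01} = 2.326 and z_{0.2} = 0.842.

n = 164 per group

For two independent groups with equal n: n = 2·((z_{α/2} + z_β) / d)².
z_{α/2} + z_β = 2.326 + 0.842 = 3.168.
n = 2 × (3.168 / 0.35)² = 2 × 9.051² = 2 × 81.93 = 163.9.
Round up to the next whole participant.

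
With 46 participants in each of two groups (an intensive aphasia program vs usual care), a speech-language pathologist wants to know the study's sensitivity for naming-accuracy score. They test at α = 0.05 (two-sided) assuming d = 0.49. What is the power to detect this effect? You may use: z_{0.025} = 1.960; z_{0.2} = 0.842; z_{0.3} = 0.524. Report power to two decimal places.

For two equal groups, power = Φ(d·√(n/2) − z_{α/2}).
d·√(n/2) = 0.49 × √(46/2) = 0.49 × 4.796 = 2.350.
z_β = 2.350 − 1.960 = 0.390.
Power = Φ(0.390) = 0.652.

power ≈ 0.65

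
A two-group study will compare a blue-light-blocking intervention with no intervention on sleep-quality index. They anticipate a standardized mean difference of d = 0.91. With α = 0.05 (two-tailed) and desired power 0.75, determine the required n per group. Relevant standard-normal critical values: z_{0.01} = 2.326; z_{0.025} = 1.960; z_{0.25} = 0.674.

For two independent groups with equal n: n = 2·((z_{α/2} + z_β) / d)².
z_{α/2} + z_β = 1.960 + 0.674 = 2.634.
n = 2 × (2.634 / 0.91)² = 2 × 2.895² = 2 × 8.38 = 16.8.
Round up to the next whole participant.

n = 17 per group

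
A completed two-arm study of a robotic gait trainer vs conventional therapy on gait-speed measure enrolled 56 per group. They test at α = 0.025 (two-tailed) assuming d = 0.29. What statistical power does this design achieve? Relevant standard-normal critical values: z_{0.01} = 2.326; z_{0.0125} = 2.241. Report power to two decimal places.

For two equal groups, power = Φ(d·√(n/2) − z_{α/2}).
d·√(n/2) = 0.29 × √(56/2) = 0.29 × 5.292 = 1.535.
z_β = 1.535 − 2.241 = -0.706.
Power = Φ(-0.706) = 0.240.

power ≈ 0.24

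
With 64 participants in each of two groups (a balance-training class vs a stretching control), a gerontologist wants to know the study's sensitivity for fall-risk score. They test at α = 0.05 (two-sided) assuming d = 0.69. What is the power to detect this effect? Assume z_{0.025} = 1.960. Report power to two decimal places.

power ≈ 0.97

For two equal groups, power = Φ(d·√(n/2) − z_{α/2}).
d·√(n/2) = 0.69 × √(64/2) = 0.69 × 5.657 = 3.903.
z_β = 3.903 − 1.960 = 1.943.
Power = Φ(1.943) = 0.974.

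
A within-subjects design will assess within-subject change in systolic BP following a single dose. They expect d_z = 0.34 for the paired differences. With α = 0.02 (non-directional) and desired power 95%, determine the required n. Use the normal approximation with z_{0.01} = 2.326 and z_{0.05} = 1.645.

For a paired (one-sample on differences) test: n = ((z_{α/2} + z_β) / d)².
z_{α/2} + z_β = 2.326 + 1.645 = 3.971.
n = (3.971 / 0.34)² = 11.679² = 136.41.
Round up.

n = 137 pairs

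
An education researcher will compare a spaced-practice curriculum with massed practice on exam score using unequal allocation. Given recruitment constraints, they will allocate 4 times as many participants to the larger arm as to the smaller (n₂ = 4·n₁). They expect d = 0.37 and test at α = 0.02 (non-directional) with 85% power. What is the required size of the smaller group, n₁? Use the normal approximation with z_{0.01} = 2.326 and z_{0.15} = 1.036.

n₁ = 104

With allocation ratio k = n₂/n₁ = 4, Var(x̄₁−x̄₂) = σ²(1/n₁ + 1/(k·n₁)) = σ²·(k+1)/(k·n₁).
So n₁ = (1 + 1/k)·((z_{α/2} + z_β)/d)² = 1.250 × (3.362/0.37)².
n₁ = 1.250 × 82.56 = 103.2.
Round up: n₁ = 104, giving n₂ = 4 × 104 = 416.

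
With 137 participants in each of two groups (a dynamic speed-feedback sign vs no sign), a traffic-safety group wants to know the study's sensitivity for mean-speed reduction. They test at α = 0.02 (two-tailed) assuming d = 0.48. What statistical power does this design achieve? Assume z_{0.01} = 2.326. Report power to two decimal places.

power ≈ 0.95

For two equal groups, power = Φ(d·√(n/2) − z_{α/2}).
d·√(n/2) = 0.48 × √(137/2) = 0.48 × 8.276 = 3.973.
z_β = 3.973 − 2.326 = 1.647.
Power = Φ(1.647) = 0.950.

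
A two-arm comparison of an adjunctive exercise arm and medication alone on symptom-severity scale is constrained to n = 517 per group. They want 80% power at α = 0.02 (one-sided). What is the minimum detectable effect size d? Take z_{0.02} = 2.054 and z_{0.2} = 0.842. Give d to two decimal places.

d_min ≈ 0.18

For two independent groups of n = 517 each: d_min = (z_{α} + z_β)·√(2/n).
z-sum = 2.054 + 0.842 = 2.896.
d_min = 2.896 × √(2/517) = 2.896 × 0.0622 = 0.180.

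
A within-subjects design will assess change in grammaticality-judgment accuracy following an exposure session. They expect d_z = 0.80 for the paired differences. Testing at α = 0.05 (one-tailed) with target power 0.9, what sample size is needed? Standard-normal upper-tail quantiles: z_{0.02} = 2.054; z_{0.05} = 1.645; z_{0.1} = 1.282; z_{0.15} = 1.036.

n = 14 pairs

For a paired (one-sample on differences) test: n = ((z_{α} + z_β) / d)².
z_{α} + z_β = 1.645 + 1.282 = 2.927.
n = (2.927 / 0.80)² = 3.659² = 13.39.
Round up.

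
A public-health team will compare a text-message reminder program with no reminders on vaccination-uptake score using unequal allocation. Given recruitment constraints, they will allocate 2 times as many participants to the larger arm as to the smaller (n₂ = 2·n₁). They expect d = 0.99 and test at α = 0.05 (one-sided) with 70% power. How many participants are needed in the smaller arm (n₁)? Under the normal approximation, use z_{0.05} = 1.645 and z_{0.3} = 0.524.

With allocation ratio k = n₂/n₁ = 2, Var(x̄₁−x̄₂) = σ²(1/n₁ + 1/(k·n₁)) = σ²·(k+1)/(k·n₁).
So n₁ = (1 + 1/k)·((z_{α} + z_β)/d)² = 1.500 × (2.169/0.99)².
n₁ = 1.500 × 4.80 = 7.2.
Round up: n₁ = 8, giving n₂ = 2 × 8 = 16.

n₁ = 8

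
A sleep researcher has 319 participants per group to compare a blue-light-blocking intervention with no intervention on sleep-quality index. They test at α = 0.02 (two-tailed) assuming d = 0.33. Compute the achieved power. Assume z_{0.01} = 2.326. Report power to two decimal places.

power ≈ 0.97

For two equal groups, power = Φ(d·√(n/2) − z_{α/2}).
d·√(n/2) = 0.33 × √(319/2) = 0.33 × 12.629 = 4.168.
z_β = 4.168 − 2.326 = 1.842.
Power = Φ(1.842) = 0.967.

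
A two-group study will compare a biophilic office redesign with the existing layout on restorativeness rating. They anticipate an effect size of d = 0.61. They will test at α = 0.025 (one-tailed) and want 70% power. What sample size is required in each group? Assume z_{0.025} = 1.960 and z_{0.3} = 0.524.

For two independent groups with equal n: n = 2·((z_{α} + z_β) / d)².
z_{α} + z_β = 1.960 + 0.524 = 2.484.
n = 2 × (2.484 / 0.61)² = 2 × 4.072² = 2 × 16.58 = 33.2.
Round up to the next whole participant.

n = 34 per group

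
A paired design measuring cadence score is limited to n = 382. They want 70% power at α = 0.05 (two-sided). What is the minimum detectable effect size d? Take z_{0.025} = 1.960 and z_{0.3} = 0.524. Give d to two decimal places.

d_min ≈ 0.13

For a single sample (or paired design) of n = 382: d_min = (z_{α/2} + z_β)/√n.
z-sum = 1.960 + 0.524 = 2.484.
d_min = 2.484 / √382 = 2.484 / 19.545 = 0.127.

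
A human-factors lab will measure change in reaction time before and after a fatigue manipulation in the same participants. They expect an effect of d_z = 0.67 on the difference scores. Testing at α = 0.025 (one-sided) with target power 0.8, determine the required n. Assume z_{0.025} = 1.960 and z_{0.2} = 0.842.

n = 18 pairs

For a paired (one-sample on differences) test: n = ((z_{α} + z_β) / d)².
z_{α} + z_β = 1.960 + 0.842 = 2.802.
n = (2.802 / 0.67)² = 4.182² = 17.49.
Round up.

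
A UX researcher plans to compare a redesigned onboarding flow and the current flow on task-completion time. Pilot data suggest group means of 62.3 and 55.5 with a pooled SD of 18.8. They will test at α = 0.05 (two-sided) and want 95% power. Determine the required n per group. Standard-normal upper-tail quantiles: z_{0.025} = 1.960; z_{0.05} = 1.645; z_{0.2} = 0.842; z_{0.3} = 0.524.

Cohen's d = |M₁ − M₂| / SD_pooled = |62.3 − 55.5| / 18.8 = 6.8 / 18.8 = 0.362.
For two independent groups with equal n: n = 2·((z_{α/2} + z_β) / d)².
z_{α/2} + z_β = 1.960 + 1.645 = 3.605.
n = 2 × (3.605 / 0.362)² = 2 × 9.959² = 2 × 99.17 = 198.3.
Round up to the next whole participant.

n = 199 per group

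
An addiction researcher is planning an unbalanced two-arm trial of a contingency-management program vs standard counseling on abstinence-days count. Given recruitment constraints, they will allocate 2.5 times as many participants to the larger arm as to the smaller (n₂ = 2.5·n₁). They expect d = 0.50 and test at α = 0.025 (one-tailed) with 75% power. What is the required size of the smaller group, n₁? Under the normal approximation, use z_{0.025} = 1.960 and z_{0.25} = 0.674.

n₁ = 39

With allocation ratio k = n₂/n₁ = 2.5, Var(x̄₁−x̄₂) = σ²(1/n₁ + 1/(k·n₁)) = σ²·(k+1)/(k·n₁).
So n₁ = (1 + 1/k)·((z_{α} + z_β)/d)² = 1.400 × (2.634/0.50)².
n₁ = 1.400 × 27.75 = 38.9.
Round up: n₁ = 39, giving n₂ = ⌈2.5 × 39⌉ = ⌈97.5⌉ = 98.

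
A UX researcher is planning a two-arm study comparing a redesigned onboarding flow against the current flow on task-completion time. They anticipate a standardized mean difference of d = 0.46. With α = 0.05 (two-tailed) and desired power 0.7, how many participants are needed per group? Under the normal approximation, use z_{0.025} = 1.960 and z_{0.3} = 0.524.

For two independent groups with equal n: n = 2·((z_{α/2} + z_β) / d)².
z_{α/2} + z_β = 1.960 + 0.524 = 2.484.
n = 2 × (2.484 / 0.46)² = 2 × 5.400² = 2 × 29.16 = 58.3.
Round up to the next whole participant.

n = 59 per group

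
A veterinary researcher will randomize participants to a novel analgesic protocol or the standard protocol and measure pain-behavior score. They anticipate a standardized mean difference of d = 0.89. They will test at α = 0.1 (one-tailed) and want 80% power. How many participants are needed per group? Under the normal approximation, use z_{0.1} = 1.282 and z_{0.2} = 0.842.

For two independent groups with equal n: n = 2·((z_{α} + z_β) / d)².
z_{α} + z_β = 1.282 + 0.842 = 2.124.
n = 2 × (2.124 / 0.89)² = 2 × 2.387² = 2 × 5.70 = 11.4.
Round up to the next whole participant.

n = 12 per group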